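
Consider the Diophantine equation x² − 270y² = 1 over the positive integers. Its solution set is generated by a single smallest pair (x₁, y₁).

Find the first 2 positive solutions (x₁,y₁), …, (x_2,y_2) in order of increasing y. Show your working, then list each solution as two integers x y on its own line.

5291 322
55989361 3407404

d=270: √d = [16; 2,3,6,3,2,32] (ℓ=6, even), read p_5/q_5
step 0: (16, 1)  from 16·(1,0) + (0,1)
…
step 4: (2284, 139)  from 3·(723,44) + (115,7)
step 5: (5291, 322)  from 2·(2284,139) + (723,44)
(x₁, y₁) = (5291, 322);  5291² − 270·322² = 1 ✓
n=2: (5291,322)∘(5291,322) = (5291·5291+270·322·322, 5291·322+322·5291) = (55989361,3407404)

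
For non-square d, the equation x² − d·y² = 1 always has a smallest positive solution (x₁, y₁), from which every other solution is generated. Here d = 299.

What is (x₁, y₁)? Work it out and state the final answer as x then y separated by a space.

415 24

[17; 3,2,3,34] for √299; ℓ=4 ⇒ convergent index 3
step 0: (17, 1)  from 17·(1,0) + (0,1)
…
step 2: (121, 7)  from 2·(52,3) + (17,1)
step 3: (415, 24)  from 3·(121,7) + (52,3)
(x₁, y₁) = (415, 24);  415² − 299·24² = 1 ✓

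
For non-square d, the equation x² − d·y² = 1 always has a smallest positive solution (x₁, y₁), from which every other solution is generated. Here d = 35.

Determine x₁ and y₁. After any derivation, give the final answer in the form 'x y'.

6 1

d=35: √d = [5; 1,10] (ℓ=2, even), read p_1/q_1
step 0: (5, 1)  from 5·(1,0) + (0,1)
step 1: (6, 1)  from 1·(5,1) + (1,0)
fundamental: x₁=6, y₁=1  (since 36 − 35·1 = 1)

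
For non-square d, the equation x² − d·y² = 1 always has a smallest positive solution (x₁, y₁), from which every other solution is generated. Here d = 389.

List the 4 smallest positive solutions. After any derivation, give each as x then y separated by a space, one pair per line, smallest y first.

3287049 166660
21609382256801 1095639172680
142062196675667653449 7202839293837075980
933930803041091759821507201 47352171395934637886793360

d=389: √d = [19; 1,2,1,1,1,1,2,1,38] (ℓ=9, odd), read p_17/q_17
a_0=19:  p_0=19·1+0=19,  q_0=19·0+1=1
…
a_5=1:  p_5=1·138+79=217,  q_5=1·7+4=11
a_6=1:  p_6=1·217+138=355,  q_6=1·11+7=18
…
a_11=2:  p_11=2·50925+49643=151493,  q_11=2·2582+2517=7681
a_12=1:  p_12=1·151493+50925=202418,  q_12=1·7681+2582=10263
…
a_14=1:  p_14=1·353911+202418=556329,  q_14=1·17944+10263=28207
…
a_16=2:  p_16=2·910240+556329=2376809,  q_16=2·46151+28207=120509
a_17=1:  p_17=1·2376809+910240=3287049,  q_17=1·120509+46151=166660
fundamental: x₁=3287049, y₁=166660  (since 10804691128401 − 389·27775555600 = 1)
n=2: (3287049,166660)∘(3287049,166660) = (3287049·3287049+389·166660·166660, 3287049·166660+166660·3287049) = (21609382256801,1095639172680)
n=3: (21609382256801,1095639172680)∘(3287049,166660) = (3287049·21609382256801+389·166660·1095639172680, 3287049·1095639172680+166660·21609382256801) = (142062196675667653449,7202839293837075980)
n=4: (142062196675667653449,7202839293837075980)∘(3287049,166660) = (3287049·142062196675667653449+389·166660·7202839293837075980, 3287049·7202839293837075980+166660·142062196675667653449) = (933930803041091759821507201,47352171395934637886793360)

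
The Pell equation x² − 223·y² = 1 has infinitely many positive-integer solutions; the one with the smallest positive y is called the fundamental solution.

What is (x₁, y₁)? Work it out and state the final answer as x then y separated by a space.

224 15

d=223: √d = [14; 1,13,1,28] (ℓ=4, even), read p_3/q_3
k=0  a_k=14  p_k/q_k = 14/1
k=1  a_k=1  p_k/q_k = 15/1
k=2  a_k=13  p_k/q_k = 209/14
k=3  a_k=1  p_k/q_k = 224/15
fundamental: x₁=224, y₁=15  (since 50176 − 223·225 = 1)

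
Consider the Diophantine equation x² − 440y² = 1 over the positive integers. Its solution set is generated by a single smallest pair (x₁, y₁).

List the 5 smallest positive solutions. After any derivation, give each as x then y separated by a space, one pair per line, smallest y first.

21 1
881 42
36981 1763
1552321 74004
65160501 3106405

[20; 1,40] for √440; ℓ=2 ⇒ convergent index 1
i=0: a=20 ⇒ p=20, q=1
i=1: a=1 ⇒ p=21, q=1
(x₁, y₁) = (21, 1);  21² − 440·1² = 1 ✓
(x_2, y_2) = (21·21 + 440·1·1, 21·1 + 1·21) = (881, 42)
(x_3, y_3) = (21·881 + 440·1·42, 21·42 + 1·881) = (36981, 1763)
(x_4, y_4) = (21·36981 + 440·1·1763, 21·1763 + 1·36981) = (1552321, 74004)
(x_5, y_5) = (21·1552321 + 440·1·74004, 21·74004 + 1·1552321) = (65160501, 3106405)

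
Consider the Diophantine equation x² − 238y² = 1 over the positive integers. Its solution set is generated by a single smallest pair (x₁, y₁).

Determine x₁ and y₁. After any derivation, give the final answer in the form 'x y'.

√238 → a₀=15, period (2,2,1,14,1,2,2,30); ℓ=8 even so k=7
step 0: (15, 1)  from 15·(1,0) + (0,1)
…
step 2: (77, 5)  from 2·(31,2) + (15,1)
step 3: (108, 7)  from 1·(77,5) + (31,2)
…
step 5: (1697, 110)  from 1·(1589,103) + (108,7)
step 6: (4983, 323)  from 2·(1697,110) + (1589,103)
step 7: (11663, 756)  from 2·(4983,323) + (1697,110)
→ (11663, 756).  Check: 11663²=136025569, 238·756²=136025568, difference 1.

11663 756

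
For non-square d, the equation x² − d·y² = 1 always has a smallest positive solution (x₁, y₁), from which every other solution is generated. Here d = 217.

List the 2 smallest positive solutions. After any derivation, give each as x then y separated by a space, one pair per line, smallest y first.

d=217: √d = [14; 1,2,1,2,1,…,2,1,28] (ℓ=16, even), read p_15/q_15
a_0=14:  p_0=14·1+0=14,  q_0=14·0+1=1
a_1=1:  p_1=1·14+1=15,  q_1=1·1+0=1
…
a_3=1:  p_3=1·44+15=59,  q_3=1·3+1=4
…
a_5=1:  p_5=1·162+59=221,  q_5=1·11+4=15
a_6=1:  p_6=1·221+162=383,  q_6=1·15+11=26
a_7=9:  p_7=9·383+221=3668,  q_7=9·26+15=249
a_8=4:  p_8=4·3668+383=15055,  q_8=4·249+26=1022
a_9=9:  p_9=9·15055+3668=139163,  q_9=9·1022+249=9447
…
a_11=1:  p_11=1·154218+139163=293381,  q_11=1·10469+9447=19916
…
a_13=1:  p_13=1·740980+293381=1034361,  q_13=1·50301+19916=70217
a_14=2:  p_14=2·1034361+740980=2809702,  q_14=2·70217+50301=190735
a_15=1:  p_15=1·2809702+1034361=3844063,  q_15=1·190735+70217=260952
(x₁, y₁) = (3844063, 260952);  3844063² − 217·260952² = 1 ✓
k=2:  x_2 = 3844063·3844063+217·260952·260952 = 29553640695937,  y_2 = 3844063·260952+260952·3844063 = 2006231855952

3844063 260952
29553640695937 2006231855952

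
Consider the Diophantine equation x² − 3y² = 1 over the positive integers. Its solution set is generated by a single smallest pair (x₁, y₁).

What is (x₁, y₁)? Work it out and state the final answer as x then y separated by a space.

2 1

√3 = [1; 1,2, …], period ℓ=2 (even) → k=1
step 0: (1, 1)  from 1·(1,0) + (0,1)
step 1: (2, 1)  from 1·(1,1) + (1,0)
→ (2, 1).  Check: 2²=4, 3·1²=3, difference 1.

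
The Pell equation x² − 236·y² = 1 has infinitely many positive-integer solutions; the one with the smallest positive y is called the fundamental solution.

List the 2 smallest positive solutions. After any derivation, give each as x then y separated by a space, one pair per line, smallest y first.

561799 36570
631236232801 41089978860

d=236: √d = [15; 2,1,3,5,1,6,1,5,3,1,2,30] (ℓ=12, even), read p_11/q_11
step 0: (15, 1)  from 15·(1,0) + (0,1)
step 1: (31, 2)  from 2·(15,1) + (1,0)
step 2: (46, 3)  from 1·(31,2) + (15,1)
…
step 10: (203535, 13249)  from 1·(154729,10072) + (48806,3177)
step 11: (561799, 36570)  from 2·(203535,13249) + (154729,10072)
(x₁, y₁) = (561799, 36570);  561799² − 236·36570² = 1 ✓
(561799+36570√236)^2 = 631236232801 + 41089978860√236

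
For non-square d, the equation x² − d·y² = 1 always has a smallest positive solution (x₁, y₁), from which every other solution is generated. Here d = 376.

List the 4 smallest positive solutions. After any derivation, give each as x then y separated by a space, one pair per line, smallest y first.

2143295 110532
9187426914049 473805365880
39382732335491159615 2031009343327438668
168817626601983862467148801 8706104341013491514496240

√376 = [19; 2,1,1,3,1,…,1,2,38, …], period ℓ=16 (even) → k=15
step 0: (19, 1)  from 19·(1,0) + (0,1)
step 1: (39, 2)  from 2·(19,1) + (1,0)
…
step 3: (97, 5)  from 1·(58,3) + (39,2)
…
step 5: (446, 23)  from 1·(349,18) + (97,5)
…
step 7: (2928, 151)  from 2·(1241,64) + (446,23)
step 8: (12953, 668)  from 4·(2928,151) + (1241,64)
step 9: (28834, 1487)  from 2·(12953,668) + (2928,151)
step 10: (70621, 3642)  from 2·(28834,1487) + (12953,668)
step 11: (99455, 5129)  from 1·(70621,3642) + (28834,1487)
step 12: (368986, 19029)  from 3·(99455,5129) + (70621,3642)
…
step 14: (837427, 43187)  from 1·(468441,24158) + (368986,19029)
step 15: (2143295, 110532)  from 2·(837427,43187) + (468441,24158)
fundamental: x₁=2143295, y₁=110532  (since 4593713457025 − 376·12217323024 = 1)
(2143295+110532√376)^2 = 9187426914049 + 473805365880√376
(2143295+110532√376)^3 = 39382732335491159615 + 2031009343327438668√376
(2143295+110532√376)^4 = 168817626601983862467148801 + 8706104341013491514496240√376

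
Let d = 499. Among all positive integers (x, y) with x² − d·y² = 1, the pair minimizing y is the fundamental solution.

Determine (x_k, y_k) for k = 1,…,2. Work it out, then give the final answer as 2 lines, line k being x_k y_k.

d=499: √d = [22; 2,1,21,1,2,44] (ℓ=6, even), read p_5/q_5
step 0: (22, 1)  from 22·(1,0) + (0,1)
…
step 3: (1452, 65)  from 21·(67,3) + (45,2)
step 4: (1519, 68)  from 1·(1452,65) + (67,3)
step 5: (4490, 201)  from 2·(1519,68) + (1452,65)
fundamental: x₁=4490, y₁=201  (since 20160100 − 499·40401 = 1)
(4490+201√499)^2 = 40320199 + 1804980√499

4490 201
40320199 1804980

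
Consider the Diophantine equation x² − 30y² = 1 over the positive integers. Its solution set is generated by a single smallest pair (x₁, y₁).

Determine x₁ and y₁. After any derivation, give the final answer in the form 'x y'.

11 2

d=30: √d = [5; 2,10] (ℓ=2, even), read p_1/q_1
a_0=5:  p_0=5·1+0=5,  q_0=5·0+1=1
a_1=2:  p_1=2·5+1=11,  q_1=2·1+0=2
→ (11, 2).  Check: 11²=121, 30·2²=120, difference 1.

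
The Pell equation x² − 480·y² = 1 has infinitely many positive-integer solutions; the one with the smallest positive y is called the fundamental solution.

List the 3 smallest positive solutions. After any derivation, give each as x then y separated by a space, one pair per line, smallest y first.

√480 → a₀=21, period (1,9,1,42); ℓ=4 even so k=3
a_0=21:  p_0=21·1+0=21,  q_0=21·0+1=1
a_1=1:  p_1=1·21+1=22,  q_1=1·1+0=1
a_2=9:  p_2=9·22+21=219,  q_2=9·1+1=10
a_3=1:  p_3=1·219+22=241,  q_3=1·10+1=11
(x₁, y₁) = (241, 11);  241² − 480·11² = 1 ✓
k=2:  x_2 = 241·241+480·11·11 = 116161,  y_2 = 241·11+11·241 = 5302
k=3:  x_3 = 241·116161+480·11·5302 = 55989361,  y_3 = 241·5302+11·116161 = 2555553

241 11
116161 5302
55989361 2555553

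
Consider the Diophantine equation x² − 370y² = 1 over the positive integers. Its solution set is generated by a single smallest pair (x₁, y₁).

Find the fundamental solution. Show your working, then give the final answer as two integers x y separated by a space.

d=370: √d = [19; 4,4,38] (ℓ=3, odd), read p_5/q_5
step 0: (19, 1)  from 19·(1,0) + (0,1)
…
step 2: (327, 17)  from 4·(77,4) + (19,1)
step 3: (12503, 650)  from 38·(327,17) + (77,4)
step 4: (50339, 2617)  from 4·(12503,650) + (327,17)
step 5: (213859, 11118)  from 4·(50339,2617) + (12503,650)
(x₁, y₁) = (213859, 11118);  213859² − 370·11118² = 1 ✓

213859 11118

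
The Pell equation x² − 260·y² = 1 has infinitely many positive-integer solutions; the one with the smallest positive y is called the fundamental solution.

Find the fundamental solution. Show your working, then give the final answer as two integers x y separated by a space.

129 8

√260 → a₀=16, period (8,32); ℓ=2 even so k=1
a_0=16:  p_0=16·1+0=16,  q_0=16·0+1=1
a_1=8:  p_1=8·16+1=129,  q_1=8·1+0=8
→ (129, 8).  Check: 129²=16641, 260·8²=16640, difference 1.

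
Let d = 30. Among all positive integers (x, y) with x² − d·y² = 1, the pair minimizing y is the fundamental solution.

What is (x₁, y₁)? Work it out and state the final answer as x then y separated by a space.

√30 = [5; 2,10, …], period ℓ=2 (even) → k=1
a_0=5:  p_0=5·1+0=5,  q_0=5·0+1=1
a_1=2:  p_1=2·5+1=11,  q_1=2·1+0=2
fundamental: x₁=11, y₁=2  (since 121 − 30·4 = 1)

11 2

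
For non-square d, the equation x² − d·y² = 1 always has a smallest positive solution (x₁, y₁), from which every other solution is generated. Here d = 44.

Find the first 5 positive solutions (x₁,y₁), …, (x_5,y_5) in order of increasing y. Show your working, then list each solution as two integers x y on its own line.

√44 = [6; 1,1,1,2,1,1,1,12, …], period ℓ=8 (even) → k=7
k=0  a_k=6  p_k/q_k = 6/1
…
k=2  a_k=1  p_k/q_k = 13/2
…
k=6  a_k=1  p_k/q_k = 126/19
k=7  a_k=1  p_k/q_k = 199/30
→ (199, 30).  Check: 199²=39601, 44·30²=39600, difference 1.
k=2:  x_2 = 199·199+44·30·30 = 79201,  y_2 = 199·30+30·199 = 11940
k=3:  x_3 = 199·79201+44·30·11940 = 31521799,  y_3 = 199·11940+30·79201 = 4752090
k=4:  x_4 = 199·31521799+44·30·4752090 = 12545596801,  y_4 = 199·4752090+30·31521799 = 1891319880
k=5:  x_5 = 199·12545596801+44·30·1891319880 = 4993116004999,  y_5 = 199·1891319880+30·12545596801 = 752740560150

199 30
79201 11940
31521799 4752090
12545596801 1891319880
4993116004999 752740560150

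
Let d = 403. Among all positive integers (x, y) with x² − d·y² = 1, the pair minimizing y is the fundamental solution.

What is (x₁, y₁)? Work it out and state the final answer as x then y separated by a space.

669878 33369

√403 = [20; 13,2,1,3,1,3,1,2,13,40, …], period ℓ=10 (even) → k=9
k=0  a_k=20  p_k/q_k = 20/1
…
k=5  a_k=1  p_k/q_k = 3754/187
…
k=7  a_k=1  p_k/q_k = 17967/895
k=8  a_k=2  p_k/q_k = 50147/2498
k=9  a_k=13  p_k/q_k = 669878/33369
→ (669878, 33369).  Check: 669878²=448736534884, 403·33369²=448736534883, difference 1.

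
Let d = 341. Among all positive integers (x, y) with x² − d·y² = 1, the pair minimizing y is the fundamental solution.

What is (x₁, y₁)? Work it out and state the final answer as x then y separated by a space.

10626551 575460

d=341: √d = [18; 2,6,1,8,2,…,6,2,36] (ℓ=14, even), read p_13/q_13
a_0=18:  p_0=18·1+0=18,  q_0=18·0+1=1
…
a_9=2:  p_9=2·28124+20479=76727,  q_9=2·1523+1109=4155
a_10=8:  p_10=8·76727+28124=641940,  q_10=8·4155+1523=34763
…
a_12=6:  p_12=6·718667+641940=4953942,  q_12=6·38918+34763=268271
a_13=2:  p_13=2·4953942+718667=10626551,  q_13=2·268271+38918=575460
→ (10626551, 575460).  Check: 10626551²=112923586155601, 341·575460²=112923586155600, difference 1.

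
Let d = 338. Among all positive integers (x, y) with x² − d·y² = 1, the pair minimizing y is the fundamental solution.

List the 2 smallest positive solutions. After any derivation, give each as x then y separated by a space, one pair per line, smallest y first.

d=338: √d = [18; 2,1,1,2,36] (ℓ=5, odd), read p_9/q_9
a_0=18:  p_0=18·1+0=18,  q_0=18·0+1=1
a_1=2:  p_1=2·18+1=37,  q_1=2·1+0=2
a_2=1:  p_2=1·37+18=55,  q_2=1·2+1=3
…
a_5=36:  p_5=36·239+92=8696,  q_5=36·13+5=473
a_6=2:  p_6=2·8696+239=17631,  q_6=2·473+13=959
…
a_8=1:  p_8=1·26327+17631=43958,  q_8=1·1432+959=2391
a_9=2:  p_9=2·43958+26327=114243,  q_9=2·2391+1432=6214
→ (114243, 6214).  Check: 114243²=13051463049, 338·6214²=13051463048, difference 1.
n=2: (114243,6214)∘(114243,6214) = (114243·114243+338·6214·6214, 114243·6214+6214·114243) = (26102926097,1419812004)

114243 6214
26102926097 1419812004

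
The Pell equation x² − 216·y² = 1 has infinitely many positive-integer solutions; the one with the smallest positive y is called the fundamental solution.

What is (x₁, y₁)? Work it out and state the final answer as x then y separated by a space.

d=216: √d = [14; 1,2,3,2,1,28] (ℓ=6, even), read p_5/q_5
k=0  a_k=14  p_k/q_k = 14/1
…
k=2  a_k=2  p_k/q_k = 44/3
k=3  a_k=3  p_k/q_k = 147/10
k=4  a_k=2  p_k/q_k = 338/23
k=5  a_k=1  p_k/q_k = 485/33
(x₁, y₁) = (485, 33);  485² − 216·33² = 1 ✓

485 33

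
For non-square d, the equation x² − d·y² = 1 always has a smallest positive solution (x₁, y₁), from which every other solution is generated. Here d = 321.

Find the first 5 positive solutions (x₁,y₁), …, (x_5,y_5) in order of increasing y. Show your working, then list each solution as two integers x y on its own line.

d=321: √d = [17; 1,10,1,34] (ℓ=4, even), read p_3/q_3
i=0: a=17 ⇒ p=17, q=1
…
i=2: a=10 ⇒ p=197, q=11
i=3: a=1 ⇒ p=215, q=12
(x₁, y₁) = (215, 12);  215² − 321·12² = 1 ✓
(x_2, y_2) = (215·215 + 321·12·12, 215·12 + 12·215) = (92449, 5160)
(x_3, y_3) = (215·92449 + 321·12·5160, 215·5160 + 12·92449) = (39752855, 2218788)
(x_4, y_4) = (215·39752855 + 321·12·2218788, 215·2218788 + 12·39752855) = (17093635201, 954073680)
(x_5, y_5) = (215·17093635201 + 321·12·954073680, 215·954073680 + 12·17093635201) = (7350223383575, 410249463612)

215 12
92449 5160
39752855 2218788
17093635201 954073680
7350223383575 410249463612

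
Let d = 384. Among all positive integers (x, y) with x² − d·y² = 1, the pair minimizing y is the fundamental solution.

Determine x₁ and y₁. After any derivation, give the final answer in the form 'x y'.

√384 = [19; 1,1,2,9,2,1,1,38, …], period ℓ=8 (even) → k=7
a_0=19:  p_0=19·1+0=19,  q_0=19·0+1=1
…
a_3=2:  p_3=2·39+20=98,  q_3=2·2+1=5
a_4=9:  p_4=9·98+39=921,  q_4=9·5+2=47
a_5=2:  p_5=2·921+98=1940,  q_5=2·47+5=99
a_6=1:  p_6=1·1940+921=2861,  q_6=1·99+47=146
a_7=1:  p_7=1·2861+1940=4801,  q_7=1·146+99=245
→ (4801, 245).  Check: 4801²=23049601, 384·245²=23049600, difference 1.

4801 245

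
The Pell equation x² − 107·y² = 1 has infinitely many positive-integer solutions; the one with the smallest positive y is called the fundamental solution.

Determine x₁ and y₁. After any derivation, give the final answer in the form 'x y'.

962 93

d=107: √d = [10; 2,1,9,1,2,20] (ℓ=6, even), read p_5/q_5
step 0: (10, 1)  from 10·(1,0) + (0,1)
step 1: (21, 2)  from 2·(10,1) + (1,0)
…
step 4: (331, 32)  from 1·(300,29) + (31,3)
step 5: (962, 93)  from 2·(331,32) + (300,29)
(x₁, y₁) = (962, 93);  962² − 107·93² = 1 ✓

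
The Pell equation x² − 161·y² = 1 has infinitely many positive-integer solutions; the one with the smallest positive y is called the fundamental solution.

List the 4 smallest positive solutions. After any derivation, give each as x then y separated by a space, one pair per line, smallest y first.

11775 928
277301249 21854400
6530444402175 514671119072
153791965393920001 12120504832291200

√161 = [12; 1,2,4,1,2,1,4,2,1,24, …], period ℓ=10 (even) → k=9
step 0: (12, 1)  from 12·(1,0) + (0,1)
step 1: (13, 1)  from 1·(12,1) + (1,0)
step 2: (38, 3)  from 2·(13,1) + (12,1)
…
step 4: (203, 16)  from 1·(165,13) + (38,3)
…
step 6: (774, 61)  from 1·(571,45) + (203,16)
step 7: (3667, 289)  from 4·(774,61) + (571,45)
step 8: (8108, 639)  from 2·(3667,289) + (774,61)
step 9: (11775, 928)  from 1·(8108,639) + (3667,289)
(x₁, y₁) = (11775, 928);  11775² − 161·928² = 1 ✓
k=2:  x_2 = 11775·11775+161·928·928 = 277301249,  y_2 = 11775·928+928·11775 = 21854400
k=3:  x_3 = 11775·277301249+161·928·21854400 = 6530444402175,  y_3 = 11775·21854400+928·277301249 = 514671119072
k=4:  x_4 = 11775·6530444402175+161·928·514671119072 = 153791965393920001,  y_4 = 11775·514671119072+928·6530444402175 = 12120504832291200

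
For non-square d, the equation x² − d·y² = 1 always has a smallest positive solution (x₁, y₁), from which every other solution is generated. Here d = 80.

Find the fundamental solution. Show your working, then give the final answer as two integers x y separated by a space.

9 1

[8; 1,16] for √80; ℓ=2 ⇒ convergent index 1
step 0: (8, 1)  from 8·(1,0) + (0,1)
step 1: (9, 1)  from 1·(8,1) + (1,0)
(x₁, y₁) = (9, 1);  9² − 80·1² = 1 ✓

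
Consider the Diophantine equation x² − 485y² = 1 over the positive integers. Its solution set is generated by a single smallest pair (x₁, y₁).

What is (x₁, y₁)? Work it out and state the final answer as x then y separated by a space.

969 44

[22; 44] for √485; ℓ=1 ⇒ convergent index 1
i=0: a=22 ⇒ p=22, q=1
i=1: a=44 ⇒ p=969, q=44
→ (969, 44).  Check: 969²=938961, 485·44²=938960, difference 1.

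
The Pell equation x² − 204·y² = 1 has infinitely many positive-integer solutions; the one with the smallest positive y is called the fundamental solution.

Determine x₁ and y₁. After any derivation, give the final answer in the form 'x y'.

√204 = [14; 3,1,1,6,1,1,3,28, …], period ℓ=8 (even) → k=7
i=0: a=14 ⇒ p=14, q=1
…
i=2: a=1 ⇒ p=57, q=4
…
i=4: a=6 ⇒ p=657, q=46
i=5: a=1 ⇒ p=757, q=53
i=6: a=1 ⇒ p=1414, q=99
i=7: a=3 ⇒ p=4999, q=350
fundamental: x₁=4999, y₁=350  (since 24990001 − 204·122500 = 1)

4999 350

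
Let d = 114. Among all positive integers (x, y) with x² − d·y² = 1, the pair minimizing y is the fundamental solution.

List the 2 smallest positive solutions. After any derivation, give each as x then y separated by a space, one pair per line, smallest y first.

1025 96
2101249 196800

√114 = [10; 1,2,10,2,1,20, …], period ℓ=6 (even) → k=5
i=0: a=10 ⇒ p=10, q=1
i=1: a=1 ⇒ p=11, q=1
…
i=4: a=2 ⇒ p=694, q=65
i=5: a=1 ⇒ p=1025, q=96
fundamental: x₁=1025, y₁=96  (since 1050625 − 114·9216 = 1)
(x_2, y_2) = (1025·1025 + 114·96·96, 1025·96 + 96·1025) = (2101249, 196800)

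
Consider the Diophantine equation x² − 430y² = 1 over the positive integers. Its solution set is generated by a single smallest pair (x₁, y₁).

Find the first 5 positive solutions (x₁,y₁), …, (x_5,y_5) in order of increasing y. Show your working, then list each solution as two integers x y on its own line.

√430 → a₀=20, period (1,2,1,3,1,…,2,1,40); ℓ=14 even so k=13
k=0  a_k=20  p_k/q_k = 20/1
k=1  a_k=1  p_k/q_k = 21/1
k=2  a_k=2  p_k/q_k = 62/3
…
k=8  a_k=6  p_k/q_k = 133439/6435
…
k=10  a_k=3  p_k/q_k = 599138/28893
…
k=12  a_k=2  p_k/q_k = 2107880/101651
k=13  a_k=1  p_k/q_k = 2862251/138030
(x₁, y₁) = (2862251, 138030);  2862251² − 430·138030² = 1 ✓
n=2: (2862251,138030)∘(2862251,138030) = (2862251·2862251+430·138030·138030, 2862251·138030+138030·2862251) = (16384961574001,790153011060)
n=3: (16384961574001,790153011060)∘(2862251,138030) = (2862251·16384961574001+430·138030·790153011060, 2862251·790153011060+138030·16384961574001) = (93795745300289010251,4523232492118854090)
n=4: (93795745300289010251,4523232492118854090)∘(2862251,138030) = (2862251·93795745300289010251+430·138030·4523232492118854090, 2862251·4523232492118854090+138030·93795745300289010251) = (536933931562978654798296001,25893253447598574322902120)
n=5: (536933931562978654798296001,25893253447598574322902120)∘(2862251,138030) = (2862251·536933931562978654798296001+430·138030·25893253447598574322902120, 2862251·25893253447598574322902120+138030·536933931562978654798296001) = (3073679365100040639604854765306251,148225981147280410676109712890150)

2862251 138030
16384961574001 790153011060
93795745300289010251 4523232492118854090
536933931562978654798296001 25893253447598574322902120
3073679365100040639604854765306251 148225981147280410676109712890150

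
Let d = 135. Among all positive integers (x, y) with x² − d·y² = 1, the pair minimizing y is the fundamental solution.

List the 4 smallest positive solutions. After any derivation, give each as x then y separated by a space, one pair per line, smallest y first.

244 21
119071 10248
58106404 5001003
28355806081 2440479216

√135 = [11; 1,1,1,1,1,1,1,22, …], period ℓ=8 (even) → k=7
k=0  a_k=11  p_k/q_k = 11/1
k=1  a_k=1  p_k/q_k = 12/1
k=2  a_k=1  p_k/q_k = 23/2
…
k=4  a_k=1  p_k/q_k = 58/5
k=5  a_k=1  p_k/q_k = 93/8
k=6  a_k=1  p_k/q_k = 151/13
k=7  a_k=1  p_k/q_k = 244/21
fundamental: x₁=244, y₁=21  (since 59536 − 135·441 = 1)
(x_2, y_2) = (244·244 + 135·21·21, 244·21 + 21·244) = (119071, 10248)
(x_3, y_3) = (244·119071 + 135·21·10248, 244·10248 + 21·119071) = (58106404, 5001003)
(x_4, y_4) = (244·58106404 + 135·21·5001003, 244·5001003 + 21·58106404) = (28355806081, 2440479216)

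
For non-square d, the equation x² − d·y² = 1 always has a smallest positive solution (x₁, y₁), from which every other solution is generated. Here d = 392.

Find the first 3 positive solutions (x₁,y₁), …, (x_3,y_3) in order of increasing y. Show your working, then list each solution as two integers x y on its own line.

99 5
19601 990
3880899 196015

√392 = [19; 1,3,1,38, …], period ℓ=4 (even) → k=3
a_0=19:  p_0=19·1+0=19,  q_0=19·0+1=1
a_1=1:  p_1=1·19+1=20,  q_1=1·1+0=1
a_2=3:  p_2=3·20+19=79,  q_2=3·1+1=4
a_3=1:  p_3=1·79+20=99,  q_3=1·4+1=5
fundamental: x₁=99, y₁=5  (since 9801 − 392·25 = 1)
n=2: (99,5)∘(99,5) = (99·99+392·5·5, 99·5+5·99) = (19601,990)
n=3: (19601,990)∘(99,5) = (99·19601+392·5·990, 99·990+5·19601) = (3880899,196015)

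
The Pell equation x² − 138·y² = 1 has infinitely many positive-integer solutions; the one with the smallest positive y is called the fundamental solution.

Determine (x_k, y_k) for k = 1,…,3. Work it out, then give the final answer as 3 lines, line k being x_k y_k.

√138 = [11; 1,2,1,22, …], period ℓ=4 (even) → k=3
i=0: a=11 ⇒ p=11, q=1
i=1: a=1 ⇒ p=12, q=1
i=2: a=2 ⇒ p=35, q=3
i=3: a=1 ⇒ p=47, q=4
→ (47, 4).  Check: 47²=2209, 138·4²=2208, difference 1.
(x_2, y_2) = (47·47 + 138·4·4, 47·4 + 4·47) = (4417, 376)
(x_3, y_3) = (47·4417 + 138·4·376, 47·376 + 4·4417) = (415151, 35340)

47 4
4417 376
415151 35340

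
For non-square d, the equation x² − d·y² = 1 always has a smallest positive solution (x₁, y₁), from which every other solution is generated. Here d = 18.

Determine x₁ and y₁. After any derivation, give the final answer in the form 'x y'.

d=18: √d = [4; 4,8] (ℓ=2, even), read p_1/q_1
step 0: (4, 1)  from 4·(1,0) + (0,1)
step 1: (17, 4)  from 4·(4,1) + (1,0)
fundamental: x₁=17, y₁=4  (since 289 − 18·16 = 1)

17 4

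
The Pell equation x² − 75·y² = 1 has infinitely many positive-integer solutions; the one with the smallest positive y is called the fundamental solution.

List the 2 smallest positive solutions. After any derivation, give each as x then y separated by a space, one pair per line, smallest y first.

[8; 1,1,1,16] for √75; ℓ=4 ⇒ convergent index 3
k=0  a_k=8  p_k/q_k = 8/1
…
k=2  a_k=1  p_k/q_k = 17/2
k=3  a_k=1  p_k/q_k = 26/3
(x₁, y₁) = (26, 3);  26² − 75·3² = 1 ✓
(x_2, y_2) = (26·26 + 75·3·3, 26·3 + 3·26) = (1351, 156)

26 3
1351 156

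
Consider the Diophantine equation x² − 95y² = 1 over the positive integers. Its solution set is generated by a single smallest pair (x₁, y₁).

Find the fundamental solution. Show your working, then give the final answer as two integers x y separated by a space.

39 4

√95 → a₀=9, period (1,2,1,18); ℓ=4 even so k=3
i=0: a=9 ⇒ p=9, q=1
…
i=2: a=2 ⇒ p=29, q=3
i=3: a=1 ⇒ p=39, q=4
fundamental: x₁=39, y₁=4  (since 1521 − 95·16 = 1)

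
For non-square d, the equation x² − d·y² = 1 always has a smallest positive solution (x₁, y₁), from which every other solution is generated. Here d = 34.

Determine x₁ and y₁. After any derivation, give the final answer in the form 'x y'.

35 6

√34 → a₀=5, period (1,4,1,10); ℓ=4 even so k=3
step 0: (5, 1)  from 5·(1,0) + (0,1)
…
step 2: (29, 5)  from 4·(6,1) + (5,1)
step 3: (35, 6)  from 1·(29,5) + (6,1)
→ (35, 6).  Check: 35²=1225, 34·6²=1224, difference 1.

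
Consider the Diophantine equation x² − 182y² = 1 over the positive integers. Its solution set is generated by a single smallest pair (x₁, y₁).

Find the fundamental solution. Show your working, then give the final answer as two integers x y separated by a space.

27 2

d=182: √d = [13; 2,26] (ℓ=2, even), read p_1/q_1
k=0  a_k=13  p_k/q_k = 13/1
k=1  a_k=2  p_k/q_k = 27/2
→ (27, 2).  Check: 27²=729, 182·2²=728, difference 1.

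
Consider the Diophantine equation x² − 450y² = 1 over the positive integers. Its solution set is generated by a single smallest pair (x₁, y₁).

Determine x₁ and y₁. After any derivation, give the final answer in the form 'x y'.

19601 924

[21; 4,1,2,4,2,1,4,42] for √450; ℓ=8 ⇒ convergent index 7
k=0  a_k=21  p_k/q_k = 21/1
k=1  a_k=4  p_k/q_k = 85/4
k=2  a_k=1  p_k/q_k = 106/5
k=3  a_k=2  p_k/q_k = 297/14
…
k=5  a_k=2  p_k/q_k = 2885/136
k=6  a_k=1  p_k/q_k = 4179/197
k=7  a_k=4  p_k/q_k = 19601/924
(x₁, y₁) = (19601, 924);  19601² − 450·924² = 1 ✓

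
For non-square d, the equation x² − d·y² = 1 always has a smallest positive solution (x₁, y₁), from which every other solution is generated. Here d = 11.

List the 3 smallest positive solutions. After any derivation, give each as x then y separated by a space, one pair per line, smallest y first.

10 3
199 60
3970 1197

[3; 3,6] for √11; ℓ=2 ⇒ convergent index 1
k=0  a_k=3  p_k/q_k = 3/1
k=1  a_k=3  p_k/q_k = 10/3
fundamental: x₁=10, y₁=3  (since 100 − 11·9 = 1)
(10+3√11)^2 = 199 + 60√11
(10+3√11)^3 = 3970 + 1197√11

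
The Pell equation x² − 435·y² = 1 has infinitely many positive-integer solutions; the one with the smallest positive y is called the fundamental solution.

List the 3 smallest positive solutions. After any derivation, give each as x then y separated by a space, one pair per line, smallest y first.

146 7
42631 2044
12448106 596841

√435 = [20; 1,5,1,40, …], period ℓ=4 (even) → k=3
i=0: a=20 ⇒ p=20, q=1
…
i=2: a=5 ⇒ p=125, q=6
i=3: a=1 ⇒ p=146, q=7
fundamental: x₁=146, y₁=7  (since 21316 − 435·49 = 1)
k=2:  x_2 = 146·146+435·7·7 = 42631,  y_2 = 146·7+7·146 = 2044
k=3:  x_3 = 146·42631+435·7·2044 = 12448106,  y_3 = 146·2044+7·42631 = 596841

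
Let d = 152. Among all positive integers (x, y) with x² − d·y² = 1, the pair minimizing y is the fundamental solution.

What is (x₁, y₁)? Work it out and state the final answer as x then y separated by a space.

√152 → a₀=12, period (3,24); ℓ=2 even so k=1
k=0  a_k=12  p_k/q_k = 12/1
k=1  a_k=3  p_k/q_k = 37/3
fundamental: x₁=37, y₁=3  (since 1369 − 152·9 = 1)

37 3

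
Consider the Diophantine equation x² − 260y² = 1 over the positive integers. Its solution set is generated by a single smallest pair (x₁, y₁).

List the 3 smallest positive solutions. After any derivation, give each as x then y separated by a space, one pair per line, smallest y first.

√260 = [16; 8,32, …], period ℓ=2 (even) → k=1
k=0  a_k=16  p_k/q_k = 16/1
k=1  a_k=8  p_k/q_k = 129/8
fundamental: x₁=129, y₁=8  (since 16641 − 260·64 = 1)
(129+8√260)^2 = 33281 + 2064√260
(129+8√260)^3 = 8586369 + 532504√260

129 8
33281 2064
8586369 532504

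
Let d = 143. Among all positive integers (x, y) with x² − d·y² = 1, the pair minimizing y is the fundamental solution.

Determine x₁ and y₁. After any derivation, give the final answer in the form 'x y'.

[11; 1,22] for √143; ℓ=2 ⇒ convergent index 1
k=0  a_k=11  p_k/q_k = 11/1
k=1  a_k=1  p_k/q_k = 12/1
→ (12, 1).  Check: 12²=144, 143·1²=143, difference 1.

12 1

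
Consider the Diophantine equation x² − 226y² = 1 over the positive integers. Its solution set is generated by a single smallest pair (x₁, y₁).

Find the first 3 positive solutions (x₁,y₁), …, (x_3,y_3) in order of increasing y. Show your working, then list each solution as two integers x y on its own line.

451 30
406801 27060
366934051 24408090

[15; 30] for √226; ℓ=1 ⇒ convergent index 1
step 0: (15, 1)  from 15·(1,0) + (0,1)
step 1: (451, 30)  from 30·(15,1) + (1,0)
→ (451, 30).  Check: 451²=203401, 226·30²=203400, difference 1.
n=2: (451,30)∘(451,30) = (451·451+226·30·30, 451·30+30·451) = (406801,27060)
n=3: (406801,27060)∘(451,30) = (451·406801+226·30·27060, 451·27060+30·406801) = (366934051,24408090)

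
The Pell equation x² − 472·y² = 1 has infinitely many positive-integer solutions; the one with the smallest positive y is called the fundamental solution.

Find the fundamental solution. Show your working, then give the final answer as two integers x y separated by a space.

d=472: √d = [21; 1,2,1,1,1,…,2,1,42] (ℓ=14, even), read p_13/q_13
step 0: (21, 1)  from 21·(1,0) + (0,1)
step 1: (22, 1)  from 1·(21,1) + (1,0)
…
step 11: (84230, 3877)  from 1·(54227,2496) + (30003,1381)
step 12: (222687, 10250)  from 2·(84230,3877) + (54227,2496)
step 13: (306917, 14127)  from 1·(222687,10250) + (84230,3877)
→ (306917, 14127).  Check: 306917²=94198044889, 472·14127²=94198044888, difference 1.

306917 14127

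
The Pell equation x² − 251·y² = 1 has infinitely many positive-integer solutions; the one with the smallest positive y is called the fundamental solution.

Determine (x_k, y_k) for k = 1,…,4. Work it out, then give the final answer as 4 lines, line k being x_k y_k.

√251 = [15; 1,5,2,1,2,…,5,1,30, …], period ℓ=14 (even) → k=13
step 0: (15, 1)  from 15·(1,0) + (0,1)
step 1: (16, 1)  from 1·(15,1) + (1,0)
…
step 8: (61043, 3853)  from 2·(29563,1866) + (1917,121)
step 9: (151649, 9572)  from 2·(61043,3853) + (29563,1866)
step 10: (212692, 13425)  from 1·(151649,9572) + (61043,3853)
step 11: (577033, 36422)  from 2·(212692,13425) + (151649,9572)
step 12: (3097857, 195535)  from 5·(577033,36422) + (212692,13425)
step 13: (3674890, 231957)  from 1·(3097857,195535) + (577033,36422)
fundamental: x₁=3674890, y₁=231957  (since 13504816512100 − 251·53804049849 = 1)
n=2: (3674890,231957)∘(3674890,231957) = (3674890·3674890+251·231957·231957, 3674890·231957+231957·3674890) = (27009633024199,1704832919460)
n=3: (27009633024199,1704832919460)∘(3674890,231957) = (3674890·27009633024199+251·231957·1704832919460, 3674890·1704832919460+231957·27009633024199) = (198514860608593651330,12530146894788486843)
n=4: (198514860608593651330,12530146894788486843)∘(3674890,231957) = (3674890·198514860608593651330+251·231957·12530146894788486843, 3674890·12530146894788486843+231957·198514860608593651330) = (1459040552203802437039183201,92093823044376819996025080)

3674890 231957
27009633024199 1704832919460
198514860608593651330 12530146894788486843
1459040552203802437039183201 92093823044376819996025080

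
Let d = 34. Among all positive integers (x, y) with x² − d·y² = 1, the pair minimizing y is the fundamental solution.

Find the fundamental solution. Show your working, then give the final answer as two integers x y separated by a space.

35 6

√34 → a₀=5, period (1,4,1,10); ℓ=4 even so k=3
i=0: a=5 ⇒ p=5, q=1
…
i=2: a=4 ⇒ p=29, q=5
i=3: a=1 ⇒ p=35, q=6
(x₁, y₁) = (35, 6);  35² − 34·6² = 1 ✓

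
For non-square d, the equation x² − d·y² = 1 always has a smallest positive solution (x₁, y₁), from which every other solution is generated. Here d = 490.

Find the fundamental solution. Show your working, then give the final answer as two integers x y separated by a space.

√490 → a₀=22, period (7,2,1,4,4,4,1,2,7,44); ℓ=10 even so k=9
i=0: a=22 ⇒ p=22, q=1
…
i=8: a=2 ⇒ p=141338, q=6385
i=9: a=7 ⇒ p=1039681, q=46968
(x₁, y₁) = (1039681, 46968);  1039681² − 490·46968² = 1 ✓

1039681 46968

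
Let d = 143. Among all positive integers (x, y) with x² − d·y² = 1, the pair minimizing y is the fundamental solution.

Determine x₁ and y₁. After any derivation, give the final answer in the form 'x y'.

12 1

√143 → a₀=11, period (1,22); ℓ=2 even so k=1
i=0: a=11 ⇒ p=11, q=1
i=1: a=1 ⇒ p=12, q=1
→ (12, 1).  Check: 12²=144, 143·1²=143, difference 1.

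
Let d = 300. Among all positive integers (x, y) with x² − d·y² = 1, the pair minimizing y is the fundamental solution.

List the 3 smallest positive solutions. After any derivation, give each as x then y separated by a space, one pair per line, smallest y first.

d=300: √d = [17; 3,8,3,34] (ℓ=4, even), read p_3/q_3
step 0: (17, 1)  from 17·(1,0) + (0,1)
…
step 2: (433, 25)  from 8·(52,3) + (17,1)
step 3: (1351, 78)  from 3·(433,25) + (52,3)
→ (1351, 78).  Check: 1351²=1825201, 300·78²=1825200, difference 1.
(1351+78√300)^2 = 3650401 + 210756√300
(1351+78√300)^3 = 9863382151 + 569462634√300

1351 78
3650401 210756
9863382151 569462634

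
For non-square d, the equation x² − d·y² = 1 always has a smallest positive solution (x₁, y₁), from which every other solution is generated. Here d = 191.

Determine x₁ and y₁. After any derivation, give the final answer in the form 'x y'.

√191 = [13; 1,4,1,1,3,…,4,1,26, …], period ℓ=16 (even) → k=15
i=0: a=13 ⇒ p=13, q=1
i=1: a=1 ⇒ p=14, q=1
i=2: a=4 ⇒ p=69, q=5
…
i=4: a=1 ⇒ p=152, q=11
…
i=6: a=2 ⇒ p=1230, q=89
…
i=9: a=2 ⇒ p=83433, q=6037
i=10: a=2 ⇒ p=207083, q=14984
i=11: a=3 ⇒ p=704682, q=50989
…
i=13: a=1 ⇒ p=1616447, q=116962
i=14: a=4 ⇒ p=7377553, q=533821
i=15: a=1 ⇒ p=8994000, q=650783
(x₁, y₁) = (8994000, 650783);  8994000² − 191·650783² = 1 ✓

8994000 650783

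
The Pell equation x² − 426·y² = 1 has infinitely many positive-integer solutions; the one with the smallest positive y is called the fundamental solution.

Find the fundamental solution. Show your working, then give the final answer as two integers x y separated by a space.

88751 4300

d=426: √d = [20; 1,1,1,3,2,6,2,3,1,1,1,40] (ℓ=12, even), read p_11/q_11
i=0: a=20 ⇒ p=20, q=1
…
i=2: a=1 ⇒ p=41, q=2
…
i=4: a=3 ⇒ p=227, q=11
i=5: a=2 ⇒ p=516, q=25
i=6: a=6 ⇒ p=3323, q=161
i=7: a=2 ⇒ p=7162, q=347
i=8: a=3 ⇒ p=24809, q=1202
i=9: a=1 ⇒ p=31971, q=1549
i=10: a=1 ⇒ p=56780, q=2751
i=11: a=1 ⇒ p=88751, q=4300
→ (88751, 4300).  Check: 88751²=7876740001, 426·4300²=7876740000, difference 1.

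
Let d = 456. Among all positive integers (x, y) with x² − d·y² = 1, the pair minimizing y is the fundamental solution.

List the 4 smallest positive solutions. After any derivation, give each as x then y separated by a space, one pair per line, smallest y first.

[21; 2,1,4,1,2,42] for √456; ℓ=6 ⇒ convergent index 5
k=0  a_k=21  p_k/q_k = 21/1
k=1  a_k=2  p_k/q_k = 43/2
k=2  a_k=1  p_k/q_k = 64/3
k=3  a_k=4  p_k/q_k = 299/14
k=4  a_k=1  p_k/q_k = 363/17
k=5  a_k=2  p_k/q_k = 1025/48
fundamental: x₁=1025, y₁=48  (since 1050625 − 456·2304 = 1)
k=2:  x_2 = 1025·1025+456·48·48 = 2101249,  y_2 = 1025·48+48·1025 = 98400
k=3:  x_3 = 1025·2101249+456·48·98400 = 4307559425,  y_3 = 1025·98400+48·2101249 = 201719952
k=4:  x_4 = 1025·4307559425+456·48·201719952 = 8830494720001,  y_4 = 1025·201719952+48·4307559425 = 413525803200

1025 48
2101249 98400
4307559425 201719952
8830494720001 413525803200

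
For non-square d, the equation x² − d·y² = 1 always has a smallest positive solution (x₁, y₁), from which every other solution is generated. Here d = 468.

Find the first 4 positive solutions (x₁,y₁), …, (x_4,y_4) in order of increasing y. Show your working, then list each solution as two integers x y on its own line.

√468 = [21; 1,1,1,2,1,1,1,42, …], period ℓ=8 (even) → k=7
i=0: a=21 ⇒ p=21, q=1
i=1: a=1 ⇒ p=22, q=1
…
i=3: a=1 ⇒ p=65, q=3
…
i=6: a=1 ⇒ p=411, q=19
i=7: a=1 ⇒ p=649, q=30
fundamental: x₁=649, y₁=30  (since 421201 − 468·900 = 1)
k=2:  x_2 = 649·649+468·30·30 = 842401,  y_2 = 649·30+30·649 = 38940
k=3:  x_3 = 649·842401+468·30·38940 = 1093435849,  y_3 = 649·38940+30·842401 = 50544090
k=4:  x_4 = 649·1093435849+468·30·50544090 = 1419278889601,  y_4 = 649·50544090+30·1093435849 = 65606189880

649 30
842401 38940
1093435849 50544090
1419278889601 65606189880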